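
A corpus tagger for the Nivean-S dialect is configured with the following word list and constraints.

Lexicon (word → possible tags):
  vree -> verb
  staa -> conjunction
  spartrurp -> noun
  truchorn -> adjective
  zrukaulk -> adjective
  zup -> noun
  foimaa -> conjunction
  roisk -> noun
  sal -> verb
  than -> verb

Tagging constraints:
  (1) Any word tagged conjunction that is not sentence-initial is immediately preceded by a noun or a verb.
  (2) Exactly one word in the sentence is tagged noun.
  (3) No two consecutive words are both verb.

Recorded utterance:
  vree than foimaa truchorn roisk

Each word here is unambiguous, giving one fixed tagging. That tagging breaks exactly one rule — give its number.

3

Fixed tagging: verb verb conjunction adjective noun.
Rule check: R1 ✓, R2 ✓, R3 ✗.
Only rule 3 fails.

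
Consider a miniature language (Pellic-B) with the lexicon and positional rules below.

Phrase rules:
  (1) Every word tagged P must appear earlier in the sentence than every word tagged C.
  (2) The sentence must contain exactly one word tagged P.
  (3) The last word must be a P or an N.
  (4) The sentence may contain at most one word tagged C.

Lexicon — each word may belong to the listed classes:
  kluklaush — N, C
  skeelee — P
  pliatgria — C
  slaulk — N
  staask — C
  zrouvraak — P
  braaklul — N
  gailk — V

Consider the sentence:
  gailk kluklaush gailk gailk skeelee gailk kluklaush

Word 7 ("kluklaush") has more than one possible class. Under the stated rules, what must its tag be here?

N

Candidates per position — 1:gailk {V}; 2:kluklaush {N,C}; 3:gailk {V}; 4:gailk {V}; 5:skeelee {P}; 6:gailk {V}; 7:kluklaush {N,C}.
At position 2, choosing C makes rule 1 impossible to satisfy; hence N.
At position 7, choosing C makes rule 3 impossible to satisfy; hence N.
The only consistent sequence is: V N V V P V N.
Rule-by-rule: rule 1 ✓; rule 2 ✓; rule 3 ✓; rule 4 ✓.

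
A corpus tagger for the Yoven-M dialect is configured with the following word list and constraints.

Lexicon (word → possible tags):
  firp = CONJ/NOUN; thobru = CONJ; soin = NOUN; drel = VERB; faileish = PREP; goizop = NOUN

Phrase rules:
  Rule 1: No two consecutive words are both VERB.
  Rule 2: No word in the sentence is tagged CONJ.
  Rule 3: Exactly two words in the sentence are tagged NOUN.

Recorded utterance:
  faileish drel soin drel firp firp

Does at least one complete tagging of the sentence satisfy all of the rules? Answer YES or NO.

NO

Candidates per position — 1:faileish {PREP}; 2:drel {VERB}; 3:soin {NOUN}; 4:drel {VERB}; 5:firp {CONJ,NOUN}; 6:firp {CONJ,NOUN}.
Every candidate sequence violates at least one rule; no consistent tagging exists.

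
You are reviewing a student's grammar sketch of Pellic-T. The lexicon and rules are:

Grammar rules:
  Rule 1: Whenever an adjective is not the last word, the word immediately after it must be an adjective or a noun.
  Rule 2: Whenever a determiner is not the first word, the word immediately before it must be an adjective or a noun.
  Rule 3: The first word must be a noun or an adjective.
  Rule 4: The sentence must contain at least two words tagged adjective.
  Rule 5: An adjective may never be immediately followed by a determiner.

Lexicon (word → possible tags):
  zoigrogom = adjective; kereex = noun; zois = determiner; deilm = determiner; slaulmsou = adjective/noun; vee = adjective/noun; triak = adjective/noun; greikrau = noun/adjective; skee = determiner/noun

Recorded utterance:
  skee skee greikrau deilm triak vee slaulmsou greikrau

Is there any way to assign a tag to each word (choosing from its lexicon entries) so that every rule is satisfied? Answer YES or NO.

YES

Candidates per position — 1:skee {determiner,noun}; 2:skee {determiner,noun}; 3:greikrau {noun,adjective}; 4:deilm {determiner}; 5:triak {adjective,noun}; 6:vee {adjective,noun}; 7:slaulmsou {adjective,noun}; 8:greikrau {noun,adjective}.
One satisfying assignment: noun determiner noun determiner noun adjective noun adjective.
Checking: rule 1 ✓; rule 2 ✓; rule 3 ✓; rule 4 ✓; rule 5 ✓.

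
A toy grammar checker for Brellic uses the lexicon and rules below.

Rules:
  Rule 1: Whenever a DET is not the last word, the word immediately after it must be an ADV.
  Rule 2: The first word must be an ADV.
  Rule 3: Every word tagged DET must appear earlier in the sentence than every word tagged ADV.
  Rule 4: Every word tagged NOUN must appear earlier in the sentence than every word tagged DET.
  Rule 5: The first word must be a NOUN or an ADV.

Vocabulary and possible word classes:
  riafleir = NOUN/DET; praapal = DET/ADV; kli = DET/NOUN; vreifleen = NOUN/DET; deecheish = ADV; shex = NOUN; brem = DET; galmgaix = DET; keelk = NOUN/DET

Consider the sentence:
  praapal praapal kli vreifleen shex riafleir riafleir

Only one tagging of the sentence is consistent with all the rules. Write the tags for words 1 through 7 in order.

Candidates per position — 1:praapal {DET,ADV}; 2:praapal {DET,ADV}; 3:kli {DET,NOUN}; 4:vreifleen {NOUN,DET}; 5:shex {NOUN}; 6:riafleir {NOUN,DET}; 7:riafleir {NOUN,DET}.
Position 1: DET is ruled out by rule 2; that leaves ADV.
Position 2: DET is ruled out by rule 1; that leaves ADV.
Position 3: DET is ruled out by rule 1; that leaves NOUN.
Position 4: DET is ruled out by rule 1; that leaves NOUN.
Position 6: DET is ruled out by rule 1; that leaves NOUN.
Position 7: DET is ruled out by rule 3; that leaves NOUN.
The unique satisfying tagging is: ADV ADV NOUN NOUN NOUN NOUN NOUN.
Check: rule 1 ✓; rule 2 ✓; rule 3 ✓; rule 4 ✓; rule 5 ✓.

ADV ADV NOUN NOUN NOUN NOUN NOUN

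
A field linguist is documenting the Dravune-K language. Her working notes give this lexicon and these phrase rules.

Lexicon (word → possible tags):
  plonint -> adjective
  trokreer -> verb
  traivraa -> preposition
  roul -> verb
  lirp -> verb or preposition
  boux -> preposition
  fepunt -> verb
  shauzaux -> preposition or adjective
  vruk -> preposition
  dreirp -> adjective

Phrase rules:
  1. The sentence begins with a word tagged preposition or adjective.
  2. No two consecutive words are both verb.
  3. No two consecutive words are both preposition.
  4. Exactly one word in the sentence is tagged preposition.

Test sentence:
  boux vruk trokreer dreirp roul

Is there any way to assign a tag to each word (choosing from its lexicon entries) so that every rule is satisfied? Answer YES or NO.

NO

Candidates per position — 1:boux {preposition}; 2:vruk {preposition}; 3:trokreer {verb}; 4:dreirp {adjective}; 5:roul {verb}.
Rule 3 cannot be satisfied by any choice of tags from the lexicon.
So there is no consistent tagging.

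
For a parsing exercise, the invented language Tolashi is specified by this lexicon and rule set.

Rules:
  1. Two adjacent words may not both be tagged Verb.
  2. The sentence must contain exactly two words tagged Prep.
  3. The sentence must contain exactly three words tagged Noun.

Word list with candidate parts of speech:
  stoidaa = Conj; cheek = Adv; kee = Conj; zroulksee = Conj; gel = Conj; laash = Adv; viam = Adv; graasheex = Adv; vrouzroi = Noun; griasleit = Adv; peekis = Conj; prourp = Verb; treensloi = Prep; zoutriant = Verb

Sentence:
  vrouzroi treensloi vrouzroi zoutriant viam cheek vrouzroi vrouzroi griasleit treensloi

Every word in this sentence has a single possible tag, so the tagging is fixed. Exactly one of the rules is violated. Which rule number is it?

Fixed tagging: Noun Prep Noun Verb Adv Adv Noun Noun Adv Prep.
Applying the rules: R1 pass, R2 pass, R3 fail.
Only rule 3 fails.

3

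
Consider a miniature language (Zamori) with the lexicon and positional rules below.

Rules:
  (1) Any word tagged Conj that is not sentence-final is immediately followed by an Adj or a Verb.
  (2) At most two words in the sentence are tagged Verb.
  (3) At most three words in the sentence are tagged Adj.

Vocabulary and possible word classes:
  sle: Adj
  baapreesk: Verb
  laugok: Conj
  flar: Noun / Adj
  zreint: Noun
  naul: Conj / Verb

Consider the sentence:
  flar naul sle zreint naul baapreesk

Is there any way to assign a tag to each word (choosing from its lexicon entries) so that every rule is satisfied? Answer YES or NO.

Candidates per position — 1:flar {Noun,Adj}; 2:naul {Conj,Verb}; 3:sle {Adj}; 4:zreint {Noun}; 5:naul {Conj,Verb}; 6:baapreesk {Verb}.
One satisfying assignment: Noun Conj Adj Noun Verb Verb.
Rule-by-rule: rule 1 holds; rule 2 holds; rule 3 holds.

YES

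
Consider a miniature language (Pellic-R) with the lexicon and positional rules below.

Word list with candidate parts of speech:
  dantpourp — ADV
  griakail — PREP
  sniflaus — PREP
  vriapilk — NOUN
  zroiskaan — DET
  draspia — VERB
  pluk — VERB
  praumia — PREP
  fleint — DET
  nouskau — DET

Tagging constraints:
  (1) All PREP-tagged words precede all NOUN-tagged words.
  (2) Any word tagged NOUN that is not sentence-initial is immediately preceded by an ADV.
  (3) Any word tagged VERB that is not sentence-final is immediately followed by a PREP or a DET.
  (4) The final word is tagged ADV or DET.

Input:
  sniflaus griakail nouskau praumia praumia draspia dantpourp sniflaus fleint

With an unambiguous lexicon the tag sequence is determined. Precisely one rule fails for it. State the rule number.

3

Fixed tagging: PREP PREP DET PREP PREP VERB ADV PREP DET.
Rule check: R1 ✓, R2 ✓, R3 ✗, R4 ✓.
Only rule 3 fails.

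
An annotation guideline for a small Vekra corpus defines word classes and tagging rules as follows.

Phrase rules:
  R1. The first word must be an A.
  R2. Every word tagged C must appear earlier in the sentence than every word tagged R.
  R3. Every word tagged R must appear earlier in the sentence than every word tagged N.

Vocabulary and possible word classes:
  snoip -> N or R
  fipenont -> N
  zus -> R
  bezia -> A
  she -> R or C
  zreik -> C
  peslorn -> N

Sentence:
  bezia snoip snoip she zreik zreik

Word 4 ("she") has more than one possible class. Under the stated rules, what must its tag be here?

C

Candidates per position — 1:bezia {A}; 2:snoip {N,R}; 3:snoip {N,R}; 4:she {R,C}; 5:zreik {C}; 6:zreik {C}.
If word 2 were R, no tagging could satisfy rule 2; so word 2 is N.
If word 3 were R, no tagging could satisfy rule 2; so word 3 is N.
If word 4 were R, no tagging could satisfy rule 2; so word 4 is C.
So the tagging must be: A N N C C C.
Verifying each rule — rule 1 holds; rule 2 holds; rule 3 holds.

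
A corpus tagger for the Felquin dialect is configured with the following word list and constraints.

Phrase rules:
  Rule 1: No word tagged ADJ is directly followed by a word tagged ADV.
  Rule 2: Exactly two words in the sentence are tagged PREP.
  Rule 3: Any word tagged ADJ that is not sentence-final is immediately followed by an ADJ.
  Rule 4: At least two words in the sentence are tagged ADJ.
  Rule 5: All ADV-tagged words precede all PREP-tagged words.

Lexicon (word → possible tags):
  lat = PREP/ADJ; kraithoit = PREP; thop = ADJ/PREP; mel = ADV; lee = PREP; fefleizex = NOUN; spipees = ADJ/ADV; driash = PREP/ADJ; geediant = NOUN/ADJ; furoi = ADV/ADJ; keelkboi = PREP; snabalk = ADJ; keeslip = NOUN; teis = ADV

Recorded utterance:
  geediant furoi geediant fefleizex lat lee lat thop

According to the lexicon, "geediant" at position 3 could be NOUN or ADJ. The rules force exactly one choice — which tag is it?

Candidates per position — 1:geediant {NOUN,ADJ}; 2:furoi {ADV,ADJ}; 3:geediant {NOUN,ADJ}; 4:fefleizex {NOUN}; 5:lat {PREP,ADJ}; 6:lee {PREP}; 7:lat {PREP,ADJ}; 8:thop {ADJ,PREP}.
At position 1, choosing ADJ makes rule 3 impossible to satisfy; hence NOUN.
At position 2, choosing ADJ makes rule 3 impossible to satisfy; hence ADV.
At position 3, choosing ADJ makes rule 3 impossible to satisfy; hence NOUN.
At position 5, choosing ADJ makes rule 3 impossible to satisfy; hence PREP.
At position 7, choosing PREP makes rule 2 impossible to satisfy; hence ADJ.
At position 8, choosing PREP makes rule 2 impossible to satisfy; hence ADJ.
That leaves exactly one tagging: NOUN ADV NOUN NOUN PREP PREP ADJ ADJ.
Check: rule 1 ok; rule 2 ok; rule 3 ok; rule 4 ok; rule 5 ok.

NOUN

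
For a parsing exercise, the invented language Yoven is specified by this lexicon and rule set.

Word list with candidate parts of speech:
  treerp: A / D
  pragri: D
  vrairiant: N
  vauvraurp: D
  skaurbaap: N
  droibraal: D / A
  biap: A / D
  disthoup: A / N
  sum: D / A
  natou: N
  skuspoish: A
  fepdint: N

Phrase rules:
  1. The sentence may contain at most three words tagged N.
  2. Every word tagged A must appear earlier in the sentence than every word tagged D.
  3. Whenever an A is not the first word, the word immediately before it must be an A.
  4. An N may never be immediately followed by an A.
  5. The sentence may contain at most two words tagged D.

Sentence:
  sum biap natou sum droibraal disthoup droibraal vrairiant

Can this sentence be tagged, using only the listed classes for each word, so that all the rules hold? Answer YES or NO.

Candidates per position — 1:sum {D,A}; 2:biap {A,D}; 3:natou {N}; 4:sum {D,A}; 5:droibraal {D,A}; 6:disthoup {A,N}; 7:droibraal {D,A}; 8:vrairiant {N}.
Every candidate sequence violates at least one rule; no consistent tagging exists.

NO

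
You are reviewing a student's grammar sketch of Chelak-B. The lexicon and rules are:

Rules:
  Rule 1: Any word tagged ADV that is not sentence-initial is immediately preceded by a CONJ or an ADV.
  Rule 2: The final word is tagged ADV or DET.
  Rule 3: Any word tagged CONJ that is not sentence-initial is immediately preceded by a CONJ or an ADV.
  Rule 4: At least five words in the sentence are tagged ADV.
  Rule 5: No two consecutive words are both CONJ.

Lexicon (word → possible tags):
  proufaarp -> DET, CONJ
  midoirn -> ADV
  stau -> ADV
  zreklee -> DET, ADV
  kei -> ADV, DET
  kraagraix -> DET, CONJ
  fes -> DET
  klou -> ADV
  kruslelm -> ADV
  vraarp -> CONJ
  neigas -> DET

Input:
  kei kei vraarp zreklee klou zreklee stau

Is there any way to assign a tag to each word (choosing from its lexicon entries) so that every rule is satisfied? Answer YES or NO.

Candidates per position — 1:kei {ADV,DET}; 2:kei {ADV,DET}; 3:vraarp {CONJ}; 4:zreklee {DET,ADV}; 5:klou {ADV}; 6:zreklee {DET,ADV}; 7:stau {ADV}.
One satisfying assignment: ADV ADV CONJ ADV ADV ADV ADV.
Checking: rule 1 ✓; rule 2 ✓; rule 3 ✓; rule 4 ✓; rule 5 ✓.

YES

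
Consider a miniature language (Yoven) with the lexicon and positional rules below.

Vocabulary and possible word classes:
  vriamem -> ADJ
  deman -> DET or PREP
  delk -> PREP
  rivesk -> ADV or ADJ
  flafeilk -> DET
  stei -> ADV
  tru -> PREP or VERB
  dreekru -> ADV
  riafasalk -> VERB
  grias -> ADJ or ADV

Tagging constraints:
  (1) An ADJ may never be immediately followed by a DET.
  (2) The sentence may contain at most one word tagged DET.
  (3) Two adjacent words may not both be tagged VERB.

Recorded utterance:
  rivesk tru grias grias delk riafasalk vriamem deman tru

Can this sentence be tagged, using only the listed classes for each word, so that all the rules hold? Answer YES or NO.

YES

Candidates per position — 1:rivesk {ADV,ADJ}; 2:tru {PREP,VERB}; 3:grias {ADJ,ADV}; 4:grias {ADJ,ADV}; 5:delk {PREP}; 6:riafasalk {VERB}; 7:vriamem {ADJ}; 8:deman {DET,PREP}; 9:tru {PREP,VERB}.
One satisfying assignment: ADV PREP ADV ADJ PREP VERB ADJ PREP PREP.
Checking: rule 1 ok; rule 2 ok; rule 3 ok.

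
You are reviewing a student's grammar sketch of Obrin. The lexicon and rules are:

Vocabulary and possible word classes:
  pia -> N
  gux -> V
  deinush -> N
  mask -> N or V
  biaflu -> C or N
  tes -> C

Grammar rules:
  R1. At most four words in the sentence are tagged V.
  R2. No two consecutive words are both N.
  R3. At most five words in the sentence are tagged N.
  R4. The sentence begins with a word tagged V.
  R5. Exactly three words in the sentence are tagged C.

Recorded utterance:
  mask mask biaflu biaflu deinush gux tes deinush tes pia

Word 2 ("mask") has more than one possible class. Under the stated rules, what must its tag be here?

Candidates per position — 1:mask {N,V}; 2:mask {N,V}; 3:biaflu {C,N}; 4:biaflu {C,N}; 5:deinush {N}; 6:gux {V}; 7:tes {C}; 8:deinush {N}; 9:tes {C}; 10:pia {N}.
Word 1 cannot be N — rule 4 would then fail for every completion. It is V.
Word 4 cannot be N — rule 2 would then fail for every completion. It is C.
Word 3 cannot be C — rule 5 would then fail for every completion. It is N.
Word 2 cannot be N — rule 2 would then fail for every completion. It is V.
The unique satisfying tagging is: V V N C N V C N C N.
Verifying each rule — rule 1 ok; rule 2 ok; rule 3 ok; rule 4 ok; rule 5 ok.

V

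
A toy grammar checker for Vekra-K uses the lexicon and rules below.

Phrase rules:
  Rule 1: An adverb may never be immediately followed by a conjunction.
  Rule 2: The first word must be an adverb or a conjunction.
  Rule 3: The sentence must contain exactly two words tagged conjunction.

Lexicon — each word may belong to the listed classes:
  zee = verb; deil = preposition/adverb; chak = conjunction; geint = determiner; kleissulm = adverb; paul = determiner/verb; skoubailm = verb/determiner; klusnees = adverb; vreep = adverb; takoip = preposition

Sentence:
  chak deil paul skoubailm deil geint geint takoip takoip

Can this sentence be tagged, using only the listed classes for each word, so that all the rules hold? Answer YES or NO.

Candidates per position — 1:chak {conjunction}; 2:deil {preposition,adverb}; 3:paul {determiner,verb}; 4:skoubailm {verb,determiner}; 5:deil {preposition,adverb}; 6:geint {determiner}; 7:geint {determiner}; 8:takoip {preposition}; 9:takoip {preposition}.
Rule 3 cannot be satisfied by any choice of tags from the lexicon.
So there is no consistent tagging.

NO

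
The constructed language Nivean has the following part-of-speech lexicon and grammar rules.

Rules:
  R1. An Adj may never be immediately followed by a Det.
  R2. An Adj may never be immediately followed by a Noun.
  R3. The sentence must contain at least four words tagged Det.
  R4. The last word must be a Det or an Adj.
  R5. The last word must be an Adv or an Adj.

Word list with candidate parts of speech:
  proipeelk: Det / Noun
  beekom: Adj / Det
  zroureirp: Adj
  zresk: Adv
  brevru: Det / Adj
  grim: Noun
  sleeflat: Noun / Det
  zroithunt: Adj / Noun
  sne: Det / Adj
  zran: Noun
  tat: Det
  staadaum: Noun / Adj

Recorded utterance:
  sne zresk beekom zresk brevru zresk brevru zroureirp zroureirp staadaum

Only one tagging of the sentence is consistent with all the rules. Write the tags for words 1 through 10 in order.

Det Adv Det Adv Det Adv Det Adj Adj Adj

Candidates per position — 1:sne {Det,Adj}; 2:zresk {Adv}; 3:beekom {Adj,Det}; 4:zresk {Adv}; 5:brevru {Det,Adj}; 6:zresk {Adv}; 7:brevru {Det,Adj}; 8:zroureirp {Adj}; 9:zroureirp {Adj}; 10:staadaum {Noun,Adj}.
At position 1, choosing Adj makes rule 3 impossible to satisfy; hence Det.
At position 3, choosing Adj makes rule 3 impossible to satisfy; hence Det.
At position 5, choosing Adj makes rule 3 impossible to satisfy; hence Det.
At position 7, choosing Adj makes rule 3 impossible to satisfy; hence Det.
At position 10, choosing Noun makes rule 2 impossible to satisfy; hence Adj.
The only consistent sequence is: Det Adv Det Adv Det Adv Det Adj Adj Adj.
Rule-by-rule: rule 1 ok; rule 2 ok; rule 3 ok; rule 4 ok; rule 5 ok.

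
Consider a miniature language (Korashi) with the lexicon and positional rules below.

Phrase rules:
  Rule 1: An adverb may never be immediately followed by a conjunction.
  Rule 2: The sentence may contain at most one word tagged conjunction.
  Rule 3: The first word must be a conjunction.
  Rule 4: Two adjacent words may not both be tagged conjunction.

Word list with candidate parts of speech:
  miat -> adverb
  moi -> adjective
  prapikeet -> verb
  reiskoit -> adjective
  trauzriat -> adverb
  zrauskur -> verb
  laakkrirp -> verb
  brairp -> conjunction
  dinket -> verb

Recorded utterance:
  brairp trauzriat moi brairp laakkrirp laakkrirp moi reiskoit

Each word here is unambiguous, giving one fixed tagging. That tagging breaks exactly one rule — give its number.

Fixed tagging: conjunction adverb adjective conjunction verb verb adjective adjective.
Applying the rules: R1 pass, R2 fail, R3 pass, R4 pass.
Only rule 2 fails.

2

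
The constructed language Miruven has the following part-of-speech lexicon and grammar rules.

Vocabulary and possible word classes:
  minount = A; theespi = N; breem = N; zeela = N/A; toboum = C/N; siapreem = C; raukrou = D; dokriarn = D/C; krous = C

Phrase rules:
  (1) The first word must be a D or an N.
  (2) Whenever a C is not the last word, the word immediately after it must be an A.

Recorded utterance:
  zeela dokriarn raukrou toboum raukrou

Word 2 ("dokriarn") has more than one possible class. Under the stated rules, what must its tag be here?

D

Candidates per position — 1:zeela {N,A}; 2:dokriarn {D,C}; 3:raukrou {D}; 4:toboum {C,N}; 5:raukrou {D}.
If word 1 were A, no tagging could satisfy rule 1; so word 1 is N.
If word 2 were C, no tagging could satisfy rule 2; so word 2 is D.
If word 4 were C, no tagging could satisfy rule 2; so word 4 is N.
That leaves exactly one tagging: N D D N D.
Checking: rule 1 ok; rule 2 ok.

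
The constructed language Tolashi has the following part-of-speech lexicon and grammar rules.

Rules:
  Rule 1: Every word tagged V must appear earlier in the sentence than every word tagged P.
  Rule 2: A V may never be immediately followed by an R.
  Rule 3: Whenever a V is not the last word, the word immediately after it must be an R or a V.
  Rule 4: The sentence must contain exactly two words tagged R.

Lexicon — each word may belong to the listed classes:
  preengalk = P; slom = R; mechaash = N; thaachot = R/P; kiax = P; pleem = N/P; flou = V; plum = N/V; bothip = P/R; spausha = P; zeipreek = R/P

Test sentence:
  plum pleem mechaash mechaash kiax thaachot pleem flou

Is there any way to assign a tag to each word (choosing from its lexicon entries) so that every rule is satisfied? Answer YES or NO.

Candidates per position — 1:plum {N,V}; 2:pleem {N,P}; 3:mechaash {N}; 4:mechaash {N}; 5:kiax {P}; 6:thaachot {R,P}; 7:pleem {N,P}; 8:flou {V}.
Rule 1 cannot be satisfied by any choice of tags from the lexicon.
So there is no consistent tagging.

NO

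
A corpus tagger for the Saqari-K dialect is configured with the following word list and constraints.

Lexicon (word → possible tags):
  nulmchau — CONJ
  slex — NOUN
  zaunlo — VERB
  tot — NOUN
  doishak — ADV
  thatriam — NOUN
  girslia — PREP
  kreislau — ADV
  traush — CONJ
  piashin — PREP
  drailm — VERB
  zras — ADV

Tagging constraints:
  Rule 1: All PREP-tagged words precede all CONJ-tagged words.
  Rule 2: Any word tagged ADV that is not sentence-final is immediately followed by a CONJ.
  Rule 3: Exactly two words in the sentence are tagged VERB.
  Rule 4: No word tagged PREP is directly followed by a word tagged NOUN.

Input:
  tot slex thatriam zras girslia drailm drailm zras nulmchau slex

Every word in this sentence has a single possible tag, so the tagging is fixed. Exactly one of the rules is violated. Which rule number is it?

2

Fixed tagging: NOUN NOUN NOUN ADV PREP VERB VERB ADV CONJ NOUN.
Rule check: R1 ok, R2 fails, R3 ok, R4 ok.
Only rule 2 fails.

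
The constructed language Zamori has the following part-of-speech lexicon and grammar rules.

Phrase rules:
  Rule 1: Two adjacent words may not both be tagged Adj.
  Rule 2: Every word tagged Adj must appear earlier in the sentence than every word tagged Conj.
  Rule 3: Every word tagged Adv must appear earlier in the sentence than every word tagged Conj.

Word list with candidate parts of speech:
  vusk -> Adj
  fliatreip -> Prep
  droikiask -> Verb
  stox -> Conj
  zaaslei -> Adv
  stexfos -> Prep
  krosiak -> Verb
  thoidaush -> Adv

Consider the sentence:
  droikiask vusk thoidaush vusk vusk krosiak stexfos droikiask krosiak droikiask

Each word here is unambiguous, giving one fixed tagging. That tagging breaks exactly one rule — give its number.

1

Fixed tagging: Verb Adj Adv Adj Adj Verb Prep Verb Verb Verb.
Applying the rules: R1 violated, R2 holds, R3 holds.
Only rule 1 fails.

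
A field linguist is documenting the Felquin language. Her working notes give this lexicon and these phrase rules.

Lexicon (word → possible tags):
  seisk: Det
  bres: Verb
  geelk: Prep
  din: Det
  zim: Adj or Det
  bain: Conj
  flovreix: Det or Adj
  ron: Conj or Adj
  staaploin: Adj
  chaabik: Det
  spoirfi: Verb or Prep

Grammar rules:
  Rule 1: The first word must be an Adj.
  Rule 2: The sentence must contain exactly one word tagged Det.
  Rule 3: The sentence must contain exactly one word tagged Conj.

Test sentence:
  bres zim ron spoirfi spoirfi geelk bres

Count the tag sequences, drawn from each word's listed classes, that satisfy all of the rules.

0

Candidates per position — 1:bres {Verb}; 2:zim {Adj,Det}; 3:ron {Conj,Adj}; 4:spoirfi {Verb,Prep}; 5:spoirfi {Verb,Prep}; 6:geelk {Prep}; 7:bres {Verb}.
There are 16 candidate sequences in total.
Rule 1 cannot be satisfied by any choice of tags from the lexicon.
So there is no consistent tagging.
Count = 0.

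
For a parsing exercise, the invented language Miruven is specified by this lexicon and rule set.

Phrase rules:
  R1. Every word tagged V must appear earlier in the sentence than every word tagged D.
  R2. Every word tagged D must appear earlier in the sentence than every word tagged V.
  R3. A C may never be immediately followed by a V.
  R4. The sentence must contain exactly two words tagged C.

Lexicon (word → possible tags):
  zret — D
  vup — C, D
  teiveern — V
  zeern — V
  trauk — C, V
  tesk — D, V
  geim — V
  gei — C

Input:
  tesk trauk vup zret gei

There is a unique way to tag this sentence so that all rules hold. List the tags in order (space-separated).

D C D D C

Candidates per position — 1:tesk {D,V}; 2:trauk {C,V}; 3:vup {C,D}; 4:zret {D}; 5:gei {C}.
Word 1 cannot be V — rule 2 would then fail for every completion. It is D.
Word 2 cannot be V — rule 1 would then fail for every completion. It is C.
Word 3 cannot be C — rule 4 would then fail for every completion. It is D.
The only consistent sequence is: D C D D C.
Check: rule 1 satisfied; rule 2 satisfied; rule 3 satisfied; rule 4 satisfied.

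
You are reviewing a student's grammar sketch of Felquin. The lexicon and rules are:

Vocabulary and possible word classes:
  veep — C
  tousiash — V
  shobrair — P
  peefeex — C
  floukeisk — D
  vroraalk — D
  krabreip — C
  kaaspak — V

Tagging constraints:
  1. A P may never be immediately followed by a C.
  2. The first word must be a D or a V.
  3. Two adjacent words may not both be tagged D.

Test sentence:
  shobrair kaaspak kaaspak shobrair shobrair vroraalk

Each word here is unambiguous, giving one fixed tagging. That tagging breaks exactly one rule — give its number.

2

Fixed tagging: P V V P P D.
Checking each rule: R1 pass, R2 fail, R3 pass.
Only rule 2 fails.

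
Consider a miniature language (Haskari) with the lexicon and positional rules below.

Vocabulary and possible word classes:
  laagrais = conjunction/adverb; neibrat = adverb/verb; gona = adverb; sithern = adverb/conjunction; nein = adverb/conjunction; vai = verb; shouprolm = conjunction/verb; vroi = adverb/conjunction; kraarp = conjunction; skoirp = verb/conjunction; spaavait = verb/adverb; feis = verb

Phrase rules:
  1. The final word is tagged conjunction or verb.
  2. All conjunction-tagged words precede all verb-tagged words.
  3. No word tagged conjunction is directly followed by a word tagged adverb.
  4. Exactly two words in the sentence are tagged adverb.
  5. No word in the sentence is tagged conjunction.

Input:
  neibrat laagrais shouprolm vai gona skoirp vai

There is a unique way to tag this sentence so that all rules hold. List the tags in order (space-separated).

verb adverb verb verb adverb verb verb

Candidates per position — 1:neibrat {adverb,verb}; 2:laagrais {conjunction,adverb}; 3:shouprolm {conjunction,verb}; 4:vai {verb}; 5:gona {adverb}; 6:skoirp {verb,conjunction}; 7:vai {verb}.
If word 2 were conjunction, no tagging could satisfy rule 5; so word 2 is adverb.
If word 3 were conjunction, no tagging could satisfy rule 5; so word 3 is verb.
If word 6 were conjunction, no tagging could satisfy rule 2; so word 6 is verb.
If word 1 were adverb, no tagging could satisfy rule 4; so word 1 is verb.
The only consistent sequence is: verb adverb verb verb adverb verb verb.
Verifying each rule — rule 1 satisfied; rule 2 satisfied; rule 3 satisfied; rule 4 satisfied; rule 5 satisfied.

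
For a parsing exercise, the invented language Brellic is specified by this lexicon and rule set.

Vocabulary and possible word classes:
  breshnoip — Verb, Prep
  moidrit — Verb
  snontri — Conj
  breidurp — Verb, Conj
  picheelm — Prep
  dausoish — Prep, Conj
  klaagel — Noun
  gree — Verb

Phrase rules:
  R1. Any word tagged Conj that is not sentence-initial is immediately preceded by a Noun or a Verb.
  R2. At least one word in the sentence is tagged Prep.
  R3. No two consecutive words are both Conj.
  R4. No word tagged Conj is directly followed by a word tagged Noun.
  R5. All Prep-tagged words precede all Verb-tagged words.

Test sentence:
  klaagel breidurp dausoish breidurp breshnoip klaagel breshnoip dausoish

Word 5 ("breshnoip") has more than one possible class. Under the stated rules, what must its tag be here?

Candidates per position — 1:klaagel {Noun}; 2:breidurp {Verb,Conj}; 3:dausoish {Prep,Conj}; 4:breidurp {Verb,Conj}; 5:breshnoip {Verb,Prep}; 6:klaagel {Noun}; 7:breshnoip {Verb,Prep}; 8:dausoish {Prep,Conj}.
Position 4: tagging it Conj would leave rule 1 unsatisfiable, so it must be Verb.
Position 5: tagging it Prep would leave rule 5 unsatisfiable, so it must be Verb.
Position 7: tagging it Prep would leave rule 5 unsatisfiable, so it must be Verb.
Position 8: tagging it Prep would leave rule 5 unsatisfiable, so it must be Conj.
Position 3: tagging it Conj would leave rule 2 unsatisfiable, so it must be Prep.
Position 2: tagging it Verb would leave rule 5 unsatisfiable, so it must be Conj.
That leaves exactly one tagging: Noun Conj Prep Verb Verb Noun Verb Conj.
Verifying each rule — rule 1 ok; rule 2 ok; rule 3 ok; rule 4 ok; rule 5 ok.

Verb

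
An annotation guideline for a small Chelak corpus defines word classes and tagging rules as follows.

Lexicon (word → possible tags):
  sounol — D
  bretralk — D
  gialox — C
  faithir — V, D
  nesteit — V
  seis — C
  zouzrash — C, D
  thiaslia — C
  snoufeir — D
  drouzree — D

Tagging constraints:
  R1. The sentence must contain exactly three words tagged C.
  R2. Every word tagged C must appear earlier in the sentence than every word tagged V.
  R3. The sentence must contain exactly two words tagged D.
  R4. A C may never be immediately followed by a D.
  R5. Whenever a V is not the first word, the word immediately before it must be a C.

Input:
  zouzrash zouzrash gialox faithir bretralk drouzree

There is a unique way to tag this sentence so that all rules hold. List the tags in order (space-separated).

Candidates per position — 1:zouzrash {C,D}; 2:zouzrash {C,D}; 3:gialox {C}; 4:faithir {V,D}; 5:bretralk {D}; 6:drouzree {D}.
Word 1 cannot be D — rule 1 would then fail for every completion. It is C.
Word 2 cannot be D — rule 1 would then fail for every completion. It is C.
Word 4 cannot be D — rule 3 would then fail for every completion. It is V.
So the tagging must be: C C C V D D.
Checking: rule 1 ✓; rule 2 ✓; rule 3 ✓; rule 4 ✓; rule 5 ✓.

C C C V D D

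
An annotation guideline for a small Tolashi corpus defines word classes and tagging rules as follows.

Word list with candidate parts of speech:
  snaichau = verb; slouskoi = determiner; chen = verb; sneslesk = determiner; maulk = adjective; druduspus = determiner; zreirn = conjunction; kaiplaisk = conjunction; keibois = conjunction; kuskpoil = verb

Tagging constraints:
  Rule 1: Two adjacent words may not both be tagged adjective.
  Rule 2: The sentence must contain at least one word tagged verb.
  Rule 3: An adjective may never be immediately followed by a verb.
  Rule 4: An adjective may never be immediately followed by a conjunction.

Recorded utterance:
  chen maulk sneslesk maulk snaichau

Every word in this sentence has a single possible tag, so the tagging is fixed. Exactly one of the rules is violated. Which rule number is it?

Fixed tagging: verb adjective determiner adjective verb.
Applying the rules: R1 ✓, R2 ✓, R3 ✗, R4 ✓.
Only rule 3 fails.

3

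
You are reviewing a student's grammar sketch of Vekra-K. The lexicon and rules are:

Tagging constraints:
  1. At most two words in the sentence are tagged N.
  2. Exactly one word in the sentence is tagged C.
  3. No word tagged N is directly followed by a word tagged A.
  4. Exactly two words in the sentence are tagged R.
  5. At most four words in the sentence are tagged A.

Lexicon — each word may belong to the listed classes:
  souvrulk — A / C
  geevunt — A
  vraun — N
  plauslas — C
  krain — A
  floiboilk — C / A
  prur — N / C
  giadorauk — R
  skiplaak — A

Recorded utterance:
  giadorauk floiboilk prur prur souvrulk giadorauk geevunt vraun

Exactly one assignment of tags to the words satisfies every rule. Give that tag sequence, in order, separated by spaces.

Candidates per position — 1:giadorauk {R}; 2:floiboilk {C,A}; 3:prur {N,C}; 4:prur {N,C}; 5:souvrulk {A,C}; 6:giadorauk {R}; 7:geevunt {A}; 8:vraun {N}.
The remaining ambiguous positions (2, 3, 4, 5) are resolved jointly — only one combination satisfies every rule.
The unique satisfying tagging is: R A N C A R A N.
Checking: rule 1 holds; rule 2 holds; rule 3 holds; rule 4 holds; rule 5 holds.

R A N C A R A N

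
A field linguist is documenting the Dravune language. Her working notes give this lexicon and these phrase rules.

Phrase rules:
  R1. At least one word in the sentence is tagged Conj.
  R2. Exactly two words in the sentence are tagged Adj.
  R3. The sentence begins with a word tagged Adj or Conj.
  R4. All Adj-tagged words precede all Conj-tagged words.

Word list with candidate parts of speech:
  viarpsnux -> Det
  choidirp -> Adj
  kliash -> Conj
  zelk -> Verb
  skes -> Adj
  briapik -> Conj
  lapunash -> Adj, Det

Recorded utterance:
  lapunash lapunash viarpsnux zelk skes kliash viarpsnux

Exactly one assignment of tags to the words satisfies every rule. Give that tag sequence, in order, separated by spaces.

Adj Det Det Verb Adj Conj Det

Candidates per position — 1:lapunash {Adj,Det}; 2:lapunash {Adj,Det}; 3:viarpsnux {Det}; 4:zelk {Verb}; 5:skes {Adj}; 6:kliash {Conj}; 7:viarpsnux {Det}.
Position 1: Det is ruled out by rule 3; that leaves Adj.
Position 2: Adj is ruled out by rule 2; that leaves Det.
The unique satisfying tagging is: Adj Det Det Verb Adj Conj Det.
Verifying each rule — rule 1 ok; rule 2 ok; rule 3 ok; rule 4 ok.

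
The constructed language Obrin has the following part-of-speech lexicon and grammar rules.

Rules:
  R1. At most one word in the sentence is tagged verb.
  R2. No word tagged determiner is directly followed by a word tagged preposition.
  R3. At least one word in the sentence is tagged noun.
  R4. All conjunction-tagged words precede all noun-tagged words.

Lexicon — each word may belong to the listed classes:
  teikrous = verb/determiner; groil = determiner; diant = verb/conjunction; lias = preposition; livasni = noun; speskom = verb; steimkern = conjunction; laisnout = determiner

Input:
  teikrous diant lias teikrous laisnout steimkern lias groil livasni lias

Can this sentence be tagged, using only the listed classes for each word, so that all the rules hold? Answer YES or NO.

Candidates per position — 1:teikrous {verb,determiner}; 2:diant {verb,conjunction}; 3:lias {preposition}; 4:teikrous {verb,determiner}; 5:laisnout {determiner}; 6:steimkern {conjunction}; 7:lias {preposition}; 8:groil {determiner}; 9:livasni {noun}; 10:lias {preposition}.
One satisfying assignment: determiner conjunction preposition determiner determiner conjunction preposition determiner noun preposition.
Checking: rule 1 satisfied; rule 2 satisfied; rule 3 satisfied; rule 4 satisfied.

YES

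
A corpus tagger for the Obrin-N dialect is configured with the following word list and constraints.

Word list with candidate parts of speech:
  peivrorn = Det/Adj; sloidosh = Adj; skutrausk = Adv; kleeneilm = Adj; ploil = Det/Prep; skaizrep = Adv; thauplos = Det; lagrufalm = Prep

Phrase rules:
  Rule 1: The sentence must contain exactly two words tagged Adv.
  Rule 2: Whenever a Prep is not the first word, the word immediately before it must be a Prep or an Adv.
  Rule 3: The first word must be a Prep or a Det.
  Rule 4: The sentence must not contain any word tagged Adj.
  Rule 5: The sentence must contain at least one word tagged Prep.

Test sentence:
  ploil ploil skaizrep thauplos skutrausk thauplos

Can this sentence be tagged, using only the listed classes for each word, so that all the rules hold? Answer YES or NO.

Candidates per position — 1:ploil {Det,Prep}; 2:ploil {Det,Prep}; 3:skaizrep {Adv}; 4:thauplos {Det}; 5:skutrausk {Adv}; 6:thauplos {Det}.
One satisfying assignment: Prep Prep Adv Det Adv Det.
Checking: rule 1 satisfied; rule 2 satisfied; rule 3 satisfied; rule 4 satisfied; rule 5 satisfied.

YES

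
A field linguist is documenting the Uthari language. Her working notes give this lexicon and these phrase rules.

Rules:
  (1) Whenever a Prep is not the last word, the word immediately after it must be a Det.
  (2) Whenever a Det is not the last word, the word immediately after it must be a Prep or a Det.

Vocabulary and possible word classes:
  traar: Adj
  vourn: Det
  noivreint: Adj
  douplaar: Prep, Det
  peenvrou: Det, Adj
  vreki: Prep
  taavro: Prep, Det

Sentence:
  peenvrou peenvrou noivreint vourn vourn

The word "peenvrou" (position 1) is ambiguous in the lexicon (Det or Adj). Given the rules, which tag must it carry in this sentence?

Candidates per position — 1:peenvrou {Det,Adj}; 2:peenvrou {Det,Adj}; 3:noivreint {Adj}; 4:vourn {Det}; 5:vourn {Det}.
At position 1, choosing Det makes rule 2 impossible to satisfy; hence Adj.
At position 2, choosing Det makes rule 2 impossible to satisfy; hence Adj.
So the tagging must be: Adj Adj Adj Det Det.
Checking: rule 1 ✓; rule 2 ✓.

Adj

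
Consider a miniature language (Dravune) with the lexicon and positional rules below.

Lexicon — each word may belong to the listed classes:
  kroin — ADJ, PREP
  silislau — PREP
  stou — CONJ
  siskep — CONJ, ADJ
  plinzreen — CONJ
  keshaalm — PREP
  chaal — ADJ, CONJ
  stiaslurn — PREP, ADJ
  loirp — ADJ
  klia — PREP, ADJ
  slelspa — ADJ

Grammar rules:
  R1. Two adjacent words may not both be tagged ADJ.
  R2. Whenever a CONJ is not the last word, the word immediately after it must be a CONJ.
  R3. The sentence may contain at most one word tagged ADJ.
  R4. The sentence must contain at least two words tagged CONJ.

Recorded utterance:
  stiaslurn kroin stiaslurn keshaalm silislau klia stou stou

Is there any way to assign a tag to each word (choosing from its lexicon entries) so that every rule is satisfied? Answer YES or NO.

YES

Candidates per position — 1:stiaslurn {PREP,ADJ}; 2:kroin {ADJ,PREP}; 3:stiaslurn {PREP,ADJ}; 4:keshaalm {PREP}; 5:silislau {PREP}; 6:klia {PREP,ADJ}; 7:stou {CONJ}; 8:stou {CONJ}.
One satisfying assignment: PREP PREP PREP PREP PREP ADJ CONJ CONJ.
Rule-by-rule: rule 1 satisfied; rule 2 satisfied; rule 3 satisfied; rule 4 satisfied.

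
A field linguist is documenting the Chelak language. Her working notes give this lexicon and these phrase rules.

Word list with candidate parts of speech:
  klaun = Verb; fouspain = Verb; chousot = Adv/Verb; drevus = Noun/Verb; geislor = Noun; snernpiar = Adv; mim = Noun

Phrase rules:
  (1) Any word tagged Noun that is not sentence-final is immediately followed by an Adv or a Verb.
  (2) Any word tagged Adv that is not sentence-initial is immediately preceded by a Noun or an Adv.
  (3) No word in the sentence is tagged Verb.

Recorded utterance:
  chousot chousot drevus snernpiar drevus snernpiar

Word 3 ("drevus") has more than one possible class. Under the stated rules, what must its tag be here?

Candidates per position — 1:chousot {Adv,Verb}; 2:chousot {Adv,Verb}; 3:drevus {Noun,Verb}; 4:snernpiar {Adv}; 5:drevus {Noun,Verb}; 6:snernpiar {Adv}.
Position 1: tagging it Verb would leave rule 3 unsatisfiable, so it must be Adv.
Position 2: tagging it Verb would leave rule 3 unsatisfiable, so it must be Adv.
Position 3: tagging it Verb would leave rule 2 unsatisfiable, so it must be Noun.
Position 5: tagging it Verb would leave rule 2 unsatisfiable, so it must be Noun.
So the tagging must be: Adv Adv Noun Adv Noun Adv.
Checking: rule 1 ok; rule 2 ok; rule 3 ok.

Noun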